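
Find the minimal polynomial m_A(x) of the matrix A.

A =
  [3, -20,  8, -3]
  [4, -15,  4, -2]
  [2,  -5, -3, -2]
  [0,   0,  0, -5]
x^2 + 10*x + 25

The characteristic polynomial is χ_A(x) = (x + 5)^4, so the eigenvalues are known. The minimal polynomial is
  m_A(x) = Π_λ (x − λ)^{k_λ}
where k_λ is the size of the *largest* Jordan block for λ (equivalently, the smallest k with (A − λI)^k v = 0 for every generalised eigenvector v of λ).

  λ = -5: largest Jordan block has size 2, contributing (x + 5)^2

So m_A(x) = (x + 5)^2 = x^2 + 10*x + 25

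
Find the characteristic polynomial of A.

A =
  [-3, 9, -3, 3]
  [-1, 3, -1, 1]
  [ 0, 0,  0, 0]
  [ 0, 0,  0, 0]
x^4

Expanding det(x·I − A) (e.g. by cofactor expansion or by noting that A is similar to its Jordan form J, which has the same characteristic polynomial as A) gives
  χ_A(x) = x^4
which factors as x^4. The eigenvalues (with algebraic multiplicities) are λ = 0 with multiplicity 4.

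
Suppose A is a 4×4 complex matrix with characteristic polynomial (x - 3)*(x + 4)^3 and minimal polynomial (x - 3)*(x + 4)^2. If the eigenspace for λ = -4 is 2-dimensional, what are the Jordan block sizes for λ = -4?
Block sizes for λ = -4: [2, 1]

Step 1 — from the characteristic polynomial, algebraic multiplicity of λ = -4 is 3. From dim ker(A − (-4)·I) = 2, there are exactly 2 Jordan blocks for λ = -4.
Step 2 — from the minimal polynomial, the factor (x + 4)^2 tells us the largest block for λ = -4 has size 2.
Step 3 — with total size 3, 2 blocks, and largest block 2, the block sizes (in nonincreasing order) are [2, 1].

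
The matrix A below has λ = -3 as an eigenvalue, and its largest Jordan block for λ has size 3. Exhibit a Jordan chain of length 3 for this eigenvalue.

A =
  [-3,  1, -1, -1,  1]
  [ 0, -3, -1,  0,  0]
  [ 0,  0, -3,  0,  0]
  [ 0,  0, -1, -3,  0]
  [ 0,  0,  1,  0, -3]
A Jordan chain for λ = -3 of length 3:
v_1 = (1, 0, 0, 0, 0)ᵀ
v_2 = (-1, -1, 0, -1, 1)ᵀ
v_3 = (0, 0, 1, 0, 0)ᵀ

Let N = A − (-3)·I. We want v_3 with N^3 v_3 = 0 but N^2 v_3 ≠ 0; then v_{j-1} := N · v_j for j = 3, …, 2.

Pick v_3 = (0, 0, 1, 0, 0)ᵀ.
Then v_2 = N · v_3 = (-1, -1, 0, -1, 1)ᵀ.
Then v_1 = N · v_2 = (1, 0, 0, 0, 0)ᵀ.

Sanity check: (A − (-3)·I) v_1 = (0, 0, 0, 0, 0)ᵀ = 0. ✓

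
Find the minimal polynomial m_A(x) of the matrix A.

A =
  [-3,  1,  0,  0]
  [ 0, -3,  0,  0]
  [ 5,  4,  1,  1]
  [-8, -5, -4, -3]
x^4 + 8*x^3 + 22*x^2 + 24*x + 9

The characteristic polynomial is χ_A(x) = (x + 1)^2*(x + 3)^2, so the eigenvalues are known. The minimal polynomial is
  m_A(x) = Π_λ (x − λ)^{k_λ}
where k_λ is the size of the *largest* Jordan block for λ (equivalently, the smallest k with (A − λI)^k v = 0 for every generalised eigenvector v of λ).

  λ = -3: largest Jordan block has size 2, contributing (x + 3)^2
  λ = -1: largest Jordan block has size 2, contributing (x + 1)^2

So m_A(x) = (x + 1)^2*(x + 3)^2 = x^4 + 8*x^3 + 22*x^2 + 24*x + 9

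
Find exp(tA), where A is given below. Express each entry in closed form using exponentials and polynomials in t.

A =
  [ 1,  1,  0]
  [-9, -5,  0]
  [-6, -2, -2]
e^{tA} =
  [3*t*exp(-2*t) + exp(-2*t), t*exp(-2*t), 0]
  [-9*t*exp(-2*t), -3*t*exp(-2*t) + exp(-2*t), 0]
  [-6*t*exp(-2*t), -2*t*exp(-2*t), exp(-2*t)]

Strategy: write A = P · J · P⁻¹ where J is a Jordan canonical form, so e^{tA} = P · e^{tJ} · P⁻¹, and e^{tJ} can be computed block-by-block.

A has Jordan form
J =
  [-2,  1,  0]
  [ 0, -2,  0]
  [ 0,  0, -2]
(up to reordering of blocks).

Per-block formulas:
  For a 1×1 block at λ = -2: exp(t · [-2]) = [e^(-2t)].
  For a 2×2 Jordan block J_2(-2): exp(t · J_2(-2)) = e^(-2t)·(I + t·N), where N is the 2×2 nilpotent shift.

After assembling e^{tJ} and conjugating by P, we get:

e^{tA} =
  [3*t*exp(-2*t) + exp(-2*t), t*exp(-2*t), 0]
  [-9*t*exp(-2*t), -3*t*exp(-2*t) + exp(-2*t), 0]
  [-6*t*exp(-2*t), -2*t*exp(-2*t), exp(-2*t)]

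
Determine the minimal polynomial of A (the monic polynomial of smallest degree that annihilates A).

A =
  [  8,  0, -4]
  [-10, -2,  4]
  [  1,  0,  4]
x^3 - 10*x^2 + 12*x + 72

The characteristic polynomial is χ_A(x) = (x - 6)^2*(x + 2), so the eigenvalues are known. The minimal polynomial is
  m_A(x) = Π_λ (x − λ)^{k_λ}
where k_λ is the size of the *largest* Jordan block for λ (equivalently, the smallest k with (A − λI)^k v = 0 for every generalised eigenvector v of λ).

  λ = -2: largest Jordan block has size 1, contributing (x + 2)
  λ = 6: largest Jordan block has size 2, contributing (x − 6)^2

So m_A(x) = (x - 6)^2*(x + 2) = x^3 - 10*x^2 + 12*x + 72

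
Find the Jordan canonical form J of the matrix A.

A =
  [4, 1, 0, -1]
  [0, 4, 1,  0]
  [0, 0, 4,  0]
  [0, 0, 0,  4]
J_3(4) ⊕ J_1(4)

The characteristic polynomial is
  det(x·I − A) = x^4 - 16*x^3 + 96*x^2 - 256*x + 256 = (x - 4)^4

Eigenvalues and multiplicities (the geometric multiplicity of λ is n − rank(A − λI), which equals the number of Jordan blocks for λ):
  λ = 4: algebraic multiplicity = 4, geometric multiplicity = 2

Determining the block sizes for each eigenvalue:
  λ = 4: with am = 4 and gm = 2, the partition is not yet determined (e.g. several partitions of 4 into 2 parts exist). Let N = A − (4)·I. Computing rank(N^1) = 2, rank(N^2) = 1, rank(N^3) = 0; the number of blocks of size ≥ j is rank(N^{j−1}) − rank(N^j), giving [2, 1, 1]. So we have 1 block(s) of size 3, 1 block(s) of size 1 → block sizes [3, 1]

Assembling the blocks gives a Jordan form
J =
  [4, 1, 0, 0]
  [0, 4, 1, 0]
  [0, 0, 4, 0]
  [0, 0, 0, 4]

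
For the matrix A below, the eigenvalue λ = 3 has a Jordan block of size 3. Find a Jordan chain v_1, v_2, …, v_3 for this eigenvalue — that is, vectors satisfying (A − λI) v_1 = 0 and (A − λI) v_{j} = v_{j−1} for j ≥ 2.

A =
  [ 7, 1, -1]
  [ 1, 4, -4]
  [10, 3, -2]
A Jordan chain for λ = 3 of length 3:
v_1 = (7, -35, -7)ᵀ
v_2 = (4, 1, 10)ᵀ
v_3 = (1, 0, 0)ᵀ

Let N = A − (3)·I. We want v_3 with N^3 v_3 = 0 but N^2 v_3 ≠ 0; then v_{j-1} := N · v_j for j = 3, …, 2.

Pick v_3 = (1, 0, 0)ᵀ.
Then v_2 = N · v_3 = (4, 1, 10)ᵀ.
Then v_1 = N · v_2 = (7, -35, -7)ᵀ.

Sanity check: (A − (3)·I) v_1 = (0, 0, 0)ᵀ = 0. ✓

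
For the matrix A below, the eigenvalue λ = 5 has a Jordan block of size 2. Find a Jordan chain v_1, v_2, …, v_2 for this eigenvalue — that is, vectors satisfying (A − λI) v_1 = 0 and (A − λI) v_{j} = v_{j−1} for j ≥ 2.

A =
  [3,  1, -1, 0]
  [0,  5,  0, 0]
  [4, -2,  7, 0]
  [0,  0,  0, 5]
A Jordan chain for λ = 5 of length 2:
v_1 = (-2, 0, 4, 0)ᵀ
v_2 = (1, 0, 0, 0)ᵀ

Let N = A − (5)·I. We want v_2 with N^2 v_2 = 0 but N^1 v_2 ≠ 0; then v_{j-1} := N · v_j for j = 2, …, 2.

Pick v_2 = (1, 0, 0, 0)ᵀ.
Then v_1 = N · v_2 = (-2, 0, 4, 0)ᵀ.

Sanity check: (A − (5)·I) v_1 = (0, 0, 0, 0)ᵀ = 0. ✓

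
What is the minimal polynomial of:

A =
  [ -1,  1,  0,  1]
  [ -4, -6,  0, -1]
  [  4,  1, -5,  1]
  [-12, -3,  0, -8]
x^2 + 10*x + 25

The characteristic polynomial is χ_A(x) = (x + 5)^4, so the eigenvalues are known. The minimal polynomial is
  m_A(x) = Π_λ (x − λ)^{k_λ}
where k_λ is the size of the *largest* Jordan block for λ (equivalently, the smallest k with (A − λI)^k v = 0 for every generalised eigenvector v of λ).

  λ = -5: largest Jordan block has size 2, contributing (x + 5)^2

So m_A(x) = (x + 5)^2 = x^2 + 10*x + 25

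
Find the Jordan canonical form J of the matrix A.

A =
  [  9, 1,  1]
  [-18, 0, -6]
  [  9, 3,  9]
J_2(6) ⊕ J_1(6)

The characteristic polynomial is
  det(x·I − A) = x^3 - 18*x^2 + 108*x - 216 = (x - 6)^3

Eigenvalues and multiplicities (the geometric multiplicity of λ is n − rank(A − λI), which equals the number of Jordan blocks for λ):
  λ = 6: algebraic multiplicity = 3, geometric multiplicity = 2

Determining the block sizes for each eigenvalue:
  λ = 6: 2 blocks summing to 3 forces exactly one block of size 2 and the rest size 1 → block sizes [2, 1]

Assembling the blocks gives a Jordan form
J =
  [6, 1, 0]
  [0, 6, 0]
  [0, 0, 6]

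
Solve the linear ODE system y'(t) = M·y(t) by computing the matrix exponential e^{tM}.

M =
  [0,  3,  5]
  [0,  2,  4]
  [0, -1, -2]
e^{tM} =
  [1, t^2/2 + 3*t, t^2 + 5*t]
  [0, 2*t + 1, 4*t]
  [0, -t, 1 - 2*t]

Strategy: write M = P · J · P⁻¹ where J is a Jordan canonical form, so e^{tM} = P · e^{tJ} · P⁻¹, and e^{tJ} can be computed block-by-block.

M has Jordan form
J =
  [0, 1, 0]
  [0, 0, 1]
  [0, 0, 0]
(up to reordering of blocks).

Per-block formulas:
  For a 3×3 Jordan block J_3(0): exp(t · J_3(0)) = e^(0t)·(I + t·N + (t^2/2)·N^2), where N is the 3×3 nilpotent shift.

After assembling e^{tJ} and conjugating by P, we get:

e^{tM} =
  [1, t^2/2 + 3*t, t^2 + 5*t]
  [0, 2*t + 1, 4*t]
  [0, -t, 1 - 2*t]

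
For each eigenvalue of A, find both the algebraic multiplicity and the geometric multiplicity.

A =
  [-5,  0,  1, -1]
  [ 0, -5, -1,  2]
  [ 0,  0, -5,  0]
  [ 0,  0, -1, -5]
λ = -5: alg = 4, geom = 2

Step 1 — factor the characteristic polynomial to read off the algebraic multiplicities:
  χ_A(x) = (x + 5)^4

Step 2 — compute geometric multiplicities via the rank-nullity identity g(λ) = n − rank(A − λI):
  rank(A − (-5)·I) = 2, so dim ker(A − (-5)·I) = n − 2 = 2

Summary:
  λ = -5: algebraic multiplicity = 4, geometric multiplicity = 2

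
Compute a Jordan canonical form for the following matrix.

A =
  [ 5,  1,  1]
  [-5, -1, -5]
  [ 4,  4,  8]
J_2(4) ⊕ J_1(4)

The characteristic polynomial is
  det(x·I − A) = x^3 - 12*x^2 + 48*x - 64 = (x - 4)^3

Eigenvalues and multiplicities (the geometric multiplicity of λ is n − rank(A − λI), which equals the number of Jordan blocks for λ):
  λ = 4: algebraic multiplicity = 3, geometric multiplicity = 2

Determining the block sizes for each eigenvalue:
  λ = 4: 2 blocks summing to 3 forces exactly one block of size 2 and the rest size 1 → block sizes [2, 1]

Assembling the blocks gives a Jordan form
J =
  [4, 1, 0]
  [0, 4, 0]
  [0, 0, 4]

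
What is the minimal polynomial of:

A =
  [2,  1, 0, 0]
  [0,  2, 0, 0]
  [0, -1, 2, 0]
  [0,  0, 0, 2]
x^2 - 4*x + 4

The characteristic polynomial is χ_A(x) = (x - 2)^4, so the eigenvalues are known. The minimal polynomial is
  m_A(x) = Π_λ (x − λ)^{k_λ}
where k_λ is the size of the *largest* Jordan block for λ (equivalently, the smallest k with (A − λI)^k v = 0 for every generalised eigenvector v of λ).

  λ = 2: largest Jordan block has size 2, contributing (x − 2)^2

So m_A(x) = (x - 2)^2 = x^2 - 4*x + 4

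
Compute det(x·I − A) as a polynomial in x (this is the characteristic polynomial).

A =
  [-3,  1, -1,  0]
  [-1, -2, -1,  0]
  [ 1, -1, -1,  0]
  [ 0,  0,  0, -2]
x^4 + 8*x^3 + 24*x^2 + 32*x + 16

Expanding det(x·I − A) (e.g. by cofactor expansion or by noting that A is similar to its Jordan form J, which has the same characteristic polynomial as A) gives
  χ_A(x) = x^4 + 8*x^3 + 24*x^2 + 32*x + 16
which factors as (x + 2)^4. The eigenvalues (with algebraic multiplicities) are λ = -2 with multiplicity 4.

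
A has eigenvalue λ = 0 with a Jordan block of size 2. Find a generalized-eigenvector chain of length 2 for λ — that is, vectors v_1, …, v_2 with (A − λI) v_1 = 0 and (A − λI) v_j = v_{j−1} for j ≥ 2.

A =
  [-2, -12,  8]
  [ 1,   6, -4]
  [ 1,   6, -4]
A Jordan chain for λ = 0 of length 2:
v_1 = (-2, 1, 1)ᵀ
v_2 = (1, 0, 0)ᵀ

Let N = A − (0)·I. We want v_2 with N^2 v_2 = 0 but N^1 v_2 ≠ 0; then v_{j-1} := N · v_j for j = 2, …, 2.

Pick v_2 = (1, 0, 0)ᵀ.
Then v_1 = N · v_2 = (-2, 1, 1)ᵀ.

Sanity check: (A − (0)·I) v_1 = (0, 0, 0)ᵀ = 0. ✓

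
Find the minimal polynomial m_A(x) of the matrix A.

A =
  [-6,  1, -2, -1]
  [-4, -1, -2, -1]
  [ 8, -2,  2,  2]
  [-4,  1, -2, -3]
x^2 + 4*x + 4

The characteristic polynomial is χ_A(x) = (x + 2)^4, so the eigenvalues are known. The minimal polynomial is
  m_A(x) = Π_λ (x − λ)^{k_λ}
where k_λ is the size of the *largest* Jordan block for λ (equivalently, the smallest k with (A − λI)^k v = 0 for every generalised eigenvector v of λ).

  λ = -2: largest Jordan block has size 2, contributing (x + 2)^2

So m_A(x) = (x + 2)^2 = x^2 + 4*x + 4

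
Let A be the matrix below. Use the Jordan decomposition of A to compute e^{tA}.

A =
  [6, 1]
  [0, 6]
e^{tA} =
  [exp(6*t), t*exp(6*t)]
  [0, exp(6*t)]

Strategy: write A = P · J · P⁻¹ where J is a Jordan canonical form, so e^{tA} = P · e^{tJ} · P⁻¹, and e^{tJ} can be computed block-by-block.

A has Jordan form
J =
  [6, 1]
  [0, 6]
(up to reordering of blocks).

Per-block formulas:
  For a 2×2 Jordan block J_2(6): exp(t · J_2(6)) = e^(6t)·(I + t·N), where N is the 2×2 nilpotent shift.

After assembling e^{tJ} and conjugating by P, we get:

e^{tA} =
  [exp(6*t), t*exp(6*t)]
  [0, exp(6*t)]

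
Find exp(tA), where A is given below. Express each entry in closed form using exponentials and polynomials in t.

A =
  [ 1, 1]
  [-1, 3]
e^{tA} =
  [-t*exp(2*t) + exp(2*t), t*exp(2*t)]
  [-t*exp(2*t), t*exp(2*t) + exp(2*t)]

Strategy: write A = P · J · P⁻¹ where J is a Jordan canonical form, so e^{tA} = P · e^{tJ} · P⁻¹, and e^{tJ} can be computed block-by-block.

A has Jordan form
J =
  [2, 1]
  [0, 2]
(up to reordering of blocks).

Per-block formulas:
  For a 2×2 Jordan block J_2(2): exp(t · J_2(2)) = e^(2t)·(I + t·N), where N is the 2×2 nilpotent shift.

After assembling e^{tJ} and conjugating by P, we get:

e^{tA} =
  [-t*exp(2*t) + exp(2*t), t*exp(2*t)]
  [-t*exp(2*t), t*exp(2*t) + exp(2*t)]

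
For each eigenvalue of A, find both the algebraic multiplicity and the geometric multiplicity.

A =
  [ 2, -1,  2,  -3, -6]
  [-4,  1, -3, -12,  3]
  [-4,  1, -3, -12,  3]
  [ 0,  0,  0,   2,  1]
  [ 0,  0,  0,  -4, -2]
λ = 0: alg = 5, geom = 2

Step 1 — factor the characteristic polynomial to read off the algebraic multiplicities:
  χ_A(x) = x^5

Step 2 — compute geometric multiplicities via the rank-nullity identity g(λ) = n − rank(A − λI):
  rank(A − (0)·I) = 3, so dim ker(A − (0)·I) = n − 3 = 2

Summary:
  λ = 0: algebraic multiplicity = 5, geometric multiplicity = 2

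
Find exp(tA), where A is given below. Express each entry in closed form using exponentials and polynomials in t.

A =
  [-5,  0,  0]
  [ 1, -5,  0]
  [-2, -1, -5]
e^{tA} =
  [exp(-5*t), 0, 0]
  [t*exp(-5*t), exp(-5*t), 0]
  [-t^2*exp(-5*t)/2 - 2*t*exp(-5*t), -t*exp(-5*t), exp(-5*t)]

Strategy: write A = P · J · P⁻¹ where J is a Jordan canonical form, so e^{tA} = P · e^{tJ} · P⁻¹, and e^{tJ} can be computed block-by-block.

A has Jordan form
J =
  [-5,  1,  0]
  [ 0, -5,  1]
  [ 0,  0, -5]
(up to reordering of blocks).

Per-block formulas:
  For a 3×3 Jordan block J_3(-5): exp(t · J_3(-5)) = e^(-5t)·(I + t·N + (t^2/2)·N^2), where N is the 3×3 nilpotent shift.

After assembling e^{tJ} and conjugating by P, we get:

e^{tA} =
  [exp(-5*t), 0, 0]
  [t*exp(-5*t), exp(-5*t), 0]
  [-t^2*exp(-5*t)/2 - 2*t*exp(-5*t), -t*exp(-5*t), exp(-5*t)]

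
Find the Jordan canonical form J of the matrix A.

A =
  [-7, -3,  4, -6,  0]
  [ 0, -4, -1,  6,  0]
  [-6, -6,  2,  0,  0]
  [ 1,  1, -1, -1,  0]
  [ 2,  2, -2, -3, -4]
J_2(-4) ⊕ J_1(-4) ⊕ J_2(-1)

The characteristic polynomial is
  det(x·I − A) = x^5 + 14*x^4 + 73*x^3 + 172*x^2 + 176*x + 64 = (x + 1)^2*(x + 4)^3

Eigenvalues and multiplicities (the geometric multiplicity of λ is n − rank(A − λI), which equals the number of Jordan blocks for λ):
  λ = -4: algebraic multiplicity = 3, geometric multiplicity = 2
  λ = -1: algebraic multiplicity = 2, geometric multiplicity = 1

Determining the block sizes for each eigenvalue:
  λ = -4: 2 blocks summing to 3 forces exactly one block of size 2 and the rest size 1 → block sizes [2, 1]
  λ = -1: one block (gm = 1), so the single block has size am = 2 → block sizes [2]

Assembling the blocks gives a Jordan form
J =
  [-4,  1,  0,  0,  0]
  [ 0, -4,  0,  0,  0]
  [ 0,  0, -4,  0,  0]
  [ 0,  0,  0, -1,  1]
  [ 0,  0,  0,  0, -1]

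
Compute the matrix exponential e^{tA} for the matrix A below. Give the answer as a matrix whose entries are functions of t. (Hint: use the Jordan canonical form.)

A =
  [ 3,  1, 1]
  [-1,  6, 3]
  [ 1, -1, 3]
e^{tA} =
  [t^2*exp(4*t)/2 - t*exp(4*t) + exp(4*t), t*exp(4*t), t^2*exp(4*t)/2 + t*exp(4*t)]
  [t^2*exp(4*t) - t*exp(4*t), 2*t*exp(4*t) + exp(4*t), t^2*exp(4*t) + 3*t*exp(4*t)]
  [-t^2*exp(4*t)/2 + t*exp(4*t), -t*exp(4*t), -t^2*exp(4*t)/2 - t*exp(4*t) + exp(4*t)]

Strategy: write A = P · J · P⁻¹ where J is a Jordan canonical form, so e^{tA} = P · e^{tJ} · P⁻¹, and e^{tJ} can be computed block-by-block.

A has Jordan form
J =
  [4, 1, 0]
  [0, 4, 1]
  [0, 0, 4]
(up to reordering of blocks).

Per-block formulas:
  For a 3×3 Jordan block J_3(4): exp(t · J_3(4)) = e^(4t)·(I + t·N + (t^2/2)·N^2), where N is the 3×3 nilpotent shift.

After assembling e^{tJ} and conjugating by P, we get:

e^{tA} =
  [t^2*exp(4*t)/2 - t*exp(4*t) + exp(4*t), t*exp(4*t), t^2*exp(4*t)/2 + t*exp(4*t)]
  [t^2*exp(4*t) - t*exp(4*t), 2*t*exp(4*t) + exp(4*t), t^2*exp(4*t) + 3*t*exp(4*t)]
  [-t^2*exp(4*t)/2 + t*exp(4*t), -t*exp(4*t), -t^2*exp(4*t)/2 - t*exp(4*t) + exp(4*t)]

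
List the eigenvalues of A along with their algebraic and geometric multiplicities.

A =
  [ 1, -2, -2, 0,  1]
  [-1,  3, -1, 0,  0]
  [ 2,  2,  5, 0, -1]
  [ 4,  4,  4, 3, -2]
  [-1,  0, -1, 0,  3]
λ = 3: alg = 5, geom = 3

Step 1 — factor the characteristic polynomial to read off the algebraic multiplicities:
  χ_A(x) = (x - 3)^5

Step 2 — compute geometric multiplicities via the rank-nullity identity g(λ) = n − rank(A − λI):
  rank(A − (3)·I) = 2, so dim ker(A − (3)·I) = n − 2 = 3

Summary:
  λ = 3: algebraic multiplicity = 5, geometric multiplicity = 3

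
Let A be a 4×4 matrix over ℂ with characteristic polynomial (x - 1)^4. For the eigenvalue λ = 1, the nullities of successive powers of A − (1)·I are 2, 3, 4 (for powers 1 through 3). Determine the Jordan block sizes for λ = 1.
Block sizes for λ = 1: [3, 1]

From the dimensions of kernels of powers, the number of Jordan blocks of size at least j is d_j − d_{j−1} where d_j = dim ker(N^j) (with d_0 = 0). Computing the differences gives [2, 1, 1].
The number of blocks of size exactly k is (#blocks of size ≥ k) − (#blocks of size ≥ k + 1), so the partition is: 1 block(s) of size 1, 1 block(s) of size 3.
In nonincreasing order the block sizes are [3, 1].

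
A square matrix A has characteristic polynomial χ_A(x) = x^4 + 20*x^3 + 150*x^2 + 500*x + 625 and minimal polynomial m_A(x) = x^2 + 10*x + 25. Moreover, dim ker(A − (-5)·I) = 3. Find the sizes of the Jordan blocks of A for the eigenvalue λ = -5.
Block sizes for λ = -5: [2, 1, 1]

Step 1 — from the characteristic polynomial, algebraic multiplicity of λ = -5 is 4. From dim ker(A − (-5)·I) = 3, there are exactly 3 Jordan blocks for λ = -5.
Step 2 — from the minimal polynomial, the factor (x + 5)^2 tells us the largest block for λ = -5 has size 2.
Step 3 — with total size 4, 3 blocks, and largest block 2, the block sizes (in nonincreasing order) are [2, 1, 1].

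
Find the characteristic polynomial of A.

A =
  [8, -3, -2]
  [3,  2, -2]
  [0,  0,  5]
x^3 - 15*x^2 + 75*x - 125

Expanding det(x·I − A) (e.g. by cofactor expansion or by noting that A is similar to its Jordan form J, which has the same characteristic polynomial as A) gives
  χ_A(x) = x^3 - 15*x^2 + 75*x - 125
which factors as (x - 5)^3. The eigenvalues (with algebraic multiplicities) are λ = 5 with multiplicity 3.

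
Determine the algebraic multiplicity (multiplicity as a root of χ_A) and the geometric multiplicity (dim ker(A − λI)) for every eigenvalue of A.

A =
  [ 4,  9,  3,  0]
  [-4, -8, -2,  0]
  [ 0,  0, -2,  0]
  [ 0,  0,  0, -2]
λ = -2: alg = 4, geom = 3

Step 1 — factor the characteristic polynomial to read off the algebraic multiplicities:
  χ_A(x) = (x + 2)^4

Step 2 — compute geometric multiplicities via the rank-nullity identity g(λ) = n − rank(A − λI):
  rank(A − (-2)·I) = 1, so dim ker(A − (-2)·I) = n − 1 = 3

Summary:
  λ = -2: algebraic multiplicity = 4, geometric multiplicity = 3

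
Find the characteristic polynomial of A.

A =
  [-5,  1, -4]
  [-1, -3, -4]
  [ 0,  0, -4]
x^3 + 12*x^2 + 48*x + 64

Expanding det(x·I − A) (e.g. by cofactor expansion or by noting that A is similar to its Jordan form J, which has the same characteristic polynomial as A) gives
  χ_A(x) = x^3 + 12*x^2 + 48*x + 64
which factors as (x + 4)^3. The eigenvalues (with algebraic multiplicities) are λ = -4 with multiplicity 3.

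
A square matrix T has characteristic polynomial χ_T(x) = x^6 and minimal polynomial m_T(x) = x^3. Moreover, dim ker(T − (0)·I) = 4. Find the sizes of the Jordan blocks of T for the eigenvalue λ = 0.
Block sizes for λ = 0: [3, 1, 1, 1]

Step 1 — from the characteristic polynomial, algebraic multiplicity of λ = 0 is 6. From dim ker(T − (0)·I) = 4, there are exactly 4 Jordan blocks for λ = 0.
Step 2 — from the minimal polynomial, the factor (x − 0)^3 tells us the largest block for λ = 0 has size 3.
Step 3 — with total size 6, 4 blocks, and largest block 3, the block sizes (in nonincreasing order) are [3, 1, 1, 1].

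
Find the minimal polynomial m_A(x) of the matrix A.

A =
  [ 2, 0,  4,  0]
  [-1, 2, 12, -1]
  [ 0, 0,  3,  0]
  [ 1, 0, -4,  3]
x^2 - 5*x + 6

The characteristic polynomial is χ_A(x) = (x - 3)^2*(x - 2)^2, so the eigenvalues are known. The minimal polynomial is
  m_A(x) = Π_λ (x − λ)^{k_λ}
where k_λ is the size of the *largest* Jordan block for λ (equivalently, the smallest k with (A − λI)^k v = 0 for every generalised eigenvector v of λ).

  λ = 2: largest Jordan block has size 1, contributing (x − 2)
  λ = 3: largest Jordan block has size 1, contributing (x − 3)

So m_A(x) = (x - 3)*(x - 2) = x^2 - 5*x + 6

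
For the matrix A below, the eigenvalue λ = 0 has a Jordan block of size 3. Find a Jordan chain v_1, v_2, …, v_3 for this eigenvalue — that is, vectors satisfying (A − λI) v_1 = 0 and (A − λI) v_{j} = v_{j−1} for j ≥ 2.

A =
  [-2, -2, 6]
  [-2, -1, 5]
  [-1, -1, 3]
A Jordan chain for λ = 0 of length 3:
v_1 = (2, 1, 1)ᵀ
v_2 = (-2, -2, -1)ᵀ
v_3 = (1, 0, 0)ᵀ

Let N = A − (0)·I. We want v_3 with N^3 v_3 = 0 but N^2 v_3 ≠ 0; then v_{j-1} := N · v_j for j = 3, …, 2.

Pick v_3 = (1, 0, 0)ᵀ.
Then v_2 = N · v_3 = (-2, -2, -1)ᵀ.
Then v_1 = N · v_2 = (2, 1, 1)ᵀ.

Sanity check: (A − (0)·I) v_1 = (0, 0, 0)ᵀ = 0. ✓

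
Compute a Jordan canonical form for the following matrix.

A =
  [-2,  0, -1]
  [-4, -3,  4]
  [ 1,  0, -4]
J_2(-3) ⊕ J_1(-3)

The characteristic polynomial is
  det(x·I − A) = x^3 + 9*x^2 + 27*x + 27 = (x + 3)^3

Eigenvalues and multiplicities (the geometric multiplicity of λ is n − rank(A − λI), which equals the number of Jordan blocks for λ):
  λ = -3: algebraic multiplicity = 3, geometric multiplicity = 2

Determining the block sizes for each eigenvalue:
  λ = -3: 2 blocks summing to 3 forces exactly one block of size 2 and the rest size 1 → block sizes [2, 1]

Assembling the blocks gives a Jordan form
J =
  [-3,  1,  0]
  [ 0, -3,  0]
  [ 0,  0, -3]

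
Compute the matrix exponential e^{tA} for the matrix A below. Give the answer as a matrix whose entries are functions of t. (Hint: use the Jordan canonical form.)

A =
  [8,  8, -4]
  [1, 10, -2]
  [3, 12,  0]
e^{tA} =
  [2*t*exp(6*t) + exp(6*t), 8*t*exp(6*t), -4*t*exp(6*t)]
  [t*exp(6*t), 4*t*exp(6*t) + exp(6*t), -2*t*exp(6*t)]
  [3*t*exp(6*t), 12*t*exp(6*t), -6*t*exp(6*t) + exp(6*t)]

Strategy: write A = P · J · P⁻¹ where J is a Jordan canonical form, so e^{tA} = P · e^{tJ} · P⁻¹, and e^{tJ} can be computed block-by-block.

A has Jordan form
J =
  [6, 1, 0]
  [0, 6, 0]
  [0, 0, 6]
(up to reordering of blocks).

Per-block formulas:
  For a 2×2 Jordan block J_2(6): exp(t · J_2(6)) = e^(6t)·(I + t·N), where N is the 2×2 nilpotent shift.
  For a 1×1 block at λ = 6: exp(t · [6]) = [e^(6t)].

After assembling e^{tJ} and conjugating by P, we get:

e^{tA} =
  [2*t*exp(6*t) + exp(6*t), 8*t*exp(6*t), -4*t*exp(6*t)]
  [t*exp(6*t), 4*t*exp(6*t) + exp(6*t), -2*t*exp(6*t)]
  [3*t*exp(6*t), 12*t*exp(6*t), -6*t*exp(6*t) + exp(6*t)]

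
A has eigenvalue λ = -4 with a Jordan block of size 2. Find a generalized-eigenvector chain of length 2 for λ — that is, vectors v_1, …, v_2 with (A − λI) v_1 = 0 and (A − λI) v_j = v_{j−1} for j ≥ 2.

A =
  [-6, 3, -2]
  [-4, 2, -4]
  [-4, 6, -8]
A Jordan chain for λ = -4 of length 2:
v_1 = (-2, -4, -4)ᵀ
v_2 = (1, 0, 0)ᵀ

Let N = A − (-4)·I. We want v_2 with N^2 v_2 = 0 but N^1 v_2 ≠ 0; then v_{j-1} := N · v_j for j = 2, …, 2.

Pick v_2 = (1, 0, 0)ᵀ.
Then v_1 = N · v_2 = (-2, -4, -4)ᵀ.

Sanity check: (A − (-4)·I) v_1 = (0, 0, 0)ᵀ = 0. ✓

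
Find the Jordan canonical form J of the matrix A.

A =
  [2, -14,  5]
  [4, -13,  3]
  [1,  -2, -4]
J_3(-5)

The characteristic polynomial is
  det(x·I − A) = x^3 + 15*x^2 + 75*x + 125 = (x + 5)^3

Eigenvalues and multiplicities (the geometric multiplicity of λ is n − rank(A − λI), which equals the number of Jordan blocks for λ):
  λ = -5: algebraic multiplicity = 3, geometric multiplicity = 1

Determining the block sizes for each eigenvalue:
  λ = -5: one block (gm = 1), so the single block has size am = 3 → block sizes [3]

Assembling the blocks gives a Jordan form
J =
  [-5,  1,  0]
  [ 0, -5,  1]
  [ 0,  0, -5]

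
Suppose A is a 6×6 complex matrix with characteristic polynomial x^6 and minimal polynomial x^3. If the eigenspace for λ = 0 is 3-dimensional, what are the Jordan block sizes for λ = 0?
Block sizes for λ = 0: [3, 2, 1]

Step 1 — from the characteristic polynomial, algebraic multiplicity of λ = 0 is 6. From dim ker(A − (0)·I) = 3, there are exactly 3 Jordan blocks for λ = 0.
Step 2 — from the minimal polynomial, the factor (x − 0)^3 tells us the largest block for λ = 0 has size 3.
Step 3 — with total size 6, 3 blocks, and largest block 3, the block sizes (in nonincreasing order) are [3, 2, 1].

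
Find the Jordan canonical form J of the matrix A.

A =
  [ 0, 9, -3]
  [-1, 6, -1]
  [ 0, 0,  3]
J_2(3) ⊕ J_1(3)

The characteristic polynomial is
  det(x·I − A) = x^3 - 9*x^2 + 27*x - 27 = (x - 3)^3

Eigenvalues and multiplicities (the geometric multiplicity of λ is n − rank(A − λI), which equals the number of Jordan blocks for λ):
  λ = 3: algebraic multiplicity = 3, geometric multiplicity = 2

Determining the block sizes for each eigenvalue:
  λ = 3: 2 blocks summing to 3 forces exactly one block of size 2 and the rest size 1 → block sizes [2, 1]

Assembling the blocks gives a Jordan form
J =
  [3, 1, 0]
  [0, 3, 0]
  [0, 0, 3]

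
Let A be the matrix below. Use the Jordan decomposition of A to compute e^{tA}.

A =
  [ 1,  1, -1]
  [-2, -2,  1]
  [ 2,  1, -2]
e^{tA} =
  [2*t*exp(-t) + exp(-t), t*exp(-t), -t*exp(-t)]
  [-2*t*exp(-t), -t*exp(-t) + exp(-t), t*exp(-t)]
  [2*t*exp(-t), t*exp(-t), -t*exp(-t) + exp(-t)]

Strategy: write A = P · J · P⁻¹ where J is a Jordan canonical form, so e^{tA} = P · e^{tJ} · P⁻¹, and e^{tJ} can be computed block-by-block.

A has Jordan form
J =
  [-1,  1,  0]
  [ 0, -1,  0]
  [ 0,  0, -1]
(up to reordering of blocks).

Per-block formulas:
  For a 2×2 Jordan block J_2(-1): exp(t · J_2(-1)) = e^(-1t)·(I + t·N), where N is the 2×2 nilpotent shift.
  For a 1×1 block at λ = -1: exp(t · [-1]) = [e^(-1t)].

After assembling e^{tJ} and conjugating by P, we get:

e^{tA} =
  [2*t*exp(-t) + exp(-t), t*exp(-t), -t*exp(-t)]
  [-2*t*exp(-t), -t*exp(-t) + exp(-t), t*exp(-t)]
  [2*t*exp(-t), t*exp(-t), -t*exp(-t) + exp(-t)]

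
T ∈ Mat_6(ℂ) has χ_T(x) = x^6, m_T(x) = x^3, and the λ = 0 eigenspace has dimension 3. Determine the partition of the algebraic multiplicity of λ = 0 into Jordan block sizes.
Block sizes for λ = 0: [3, 2, 1]

Step 1 — from the characteristic polynomial, algebraic multiplicity of λ = 0 is 6. From dim ker(T − (0)·I) = 3, there are exactly 3 Jordan blocks for λ = 0.
Step 2 — from the minimal polynomial, the factor (x − 0)^3 tells us the largest block for λ = 0 has size 3.
Step 3 — with total size 6, 3 blocks, and largest block 3, the block sizes (in nonincreasing order) are [3, 2, 1].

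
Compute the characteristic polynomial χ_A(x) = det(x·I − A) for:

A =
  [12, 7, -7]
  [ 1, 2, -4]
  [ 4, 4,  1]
x^3 - 15*x^2 + 75*x - 125

Expanding det(x·I − A) (e.g. by cofactor expansion or by noting that A is similar to its Jordan form J, which has the same characteristic polynomial as A) gives
  χ_A(x) = x^3 - 15*x^2 + 75*x - 125
which factors as (x - 5)^3. The eigenvalues (with algebraic multiplicities) are λ = 5 with multiplicity 3.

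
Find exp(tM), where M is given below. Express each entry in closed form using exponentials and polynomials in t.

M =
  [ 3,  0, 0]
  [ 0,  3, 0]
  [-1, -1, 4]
e^{tM} =
  [exp(3*t), 0, 0]
  [0, exp(3*t), 0]
  [-exp(4*t) + exp(3*t), -exp(4*t) + exp(3*t), exp(4*t)]

Strategy: write M = P · J · P⁻¹ where J is a Jordan canonical form, so e^{tM} = P · e^{tJ} · P⁻¹, and e^{tJ} can be computed block-by-block.

M has Jordan form
J =
  [3, 0, 0]
  [0, 3, 0]
  [0, 0, 4]
(up to reordering of blocks).

Per-block formulas:
  For a 1×1 block at λ = 3: exp(t · [3]) = [e^(3t)].
  For a 1×1 block at λ = 4: exp(t · [4]) = [e^(4t)].

After assembling e^{tJ} and conjugating by P, we get:

e^{tM} =
  [exp(3*t), 0, 0]
  [0, exp(3*t), 0]
  [-exp(4*t) + exp(3*t), -exp(4*t) + exp(3*t), exp(4*t)]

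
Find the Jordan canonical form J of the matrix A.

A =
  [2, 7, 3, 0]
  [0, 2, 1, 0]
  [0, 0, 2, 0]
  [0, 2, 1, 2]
J_3(2) ⊕ J_1(2)

The characteristic polynomial is
  det(x·I − A) = x^4 - 8*x^3 + 24*x^2 - 32*x + 16 = (x - 2)^4

Eigenvalues and multiplicities (the geometric multiplicity of λ is n − rank(A − λI), which equals the number of Jordan blocks for λ):
  λ = 2: algebraic multiplicity = 4, geometric multiplicity = 2

Determining the block sizes for each eigenvalue:
  λ = 2: with am = 4 and gm = 2, the partition is not yet determined (e.g. several partitions of 4 into 2 parts exist). Let N = A − (2)·I. Computing rank(N^1) = 2, rank(N^2) = 1, rank(N^3) = 0; the number of blocks of size ≥ j is rank(N^{j−1}) − rank(N^j), giving [2, 1, 1]. So we have 1 block(s) of size 3, 1 block(s) of size 1 → block sizes [3, 1]

Assembling the blocks gives a Jordan form
J =
  [2, 1, 0, 0]
  [0, 2, 1, 0]
  [0, 0, 2, 0]
  [0, 0, 0, 2]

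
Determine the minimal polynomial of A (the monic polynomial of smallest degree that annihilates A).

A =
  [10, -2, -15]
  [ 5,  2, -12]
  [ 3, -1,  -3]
x^3 - 9*x^2 + 27*x - 27

The characteristic polynomial is χ_A(x) = (x - 3)^3, so the eigenvalues are known. The minimal polynomial is
  m_A(x) = Π_λ (x − λ)^{k_λ}
where k_λ is the size of the *largest* Jordan block for λ (equivalently, the smallest k with (A − λI)^k v = 0 for every generalised eigenvector v of λ).

  λ = 3: largest Jordan block has size 3, contributing (x − 3)^3

So m_A(x) = (x - 3)^3 = x^3 - 9*x^2 + 27*x - 27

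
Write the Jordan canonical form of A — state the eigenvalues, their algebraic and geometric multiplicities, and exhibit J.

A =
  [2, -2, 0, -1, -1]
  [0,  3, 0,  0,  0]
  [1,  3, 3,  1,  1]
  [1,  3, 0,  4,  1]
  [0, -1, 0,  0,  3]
J_2(3) ⊕ J_2(3) ⊕ J_1(3)

The characteristic polynomial is
  det(x·I − A) = x^5 - 15*x^4 + 90*x^3 - 270*x^2 + 405*x - 243 = (x - 3)^5

Eigenvalues and multiplicities (the geometric multiplicity of λ is n − rank(A − λI), which equals the number of Jordan blocks for λ):
  λ = 3: algebraic multiplicity = 5, geometric multiplicity = 3

Determining the block sizes for each eigenvalue:
  λ = 3: with am = 5 and gm = 3, the partition is not yet determined (e.g. several partitions of 5 into 3 parts exist). Let N = A − (3)·I. Computing rank(N^1) = 2, rank(N^2) = 0; the number of blocks of size ≥ j is rank(N^{j−1}) − rank(N^j), giving [3, 2]. So we have 2 block(s) of size 2, 1 block(s) of size 1 → block sizes [2, 2, 1]

Assembling the blocks gives a Jordan form
J =
  [3, 1, 0, 0, 0]
  [0, 3, 0, 0, 0]
  [0, 0, 3, 1, 0]
  [0, 0, 0, 3, 0]
  [0, 0, 0, 0, 3]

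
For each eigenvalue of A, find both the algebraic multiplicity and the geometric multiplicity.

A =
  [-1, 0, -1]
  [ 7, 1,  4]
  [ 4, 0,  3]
λ = 1: alg = 3, geom = 1

Step 1 — factor the characteristic polynomial to read off the algebraic multiplicities:
  χ_A(x) = (x - 1)^3

Step 2 — compute geometric multiplicities via the rank-nullity identity g(λ) = n − rank(A − λI):
  rank(A − (1)·I) = 2, so dim ker(A − (1)·I) = n − 2 = 1

Summary:
  λ = 1: algebraic multiplicity = 3, geometric multiplicity = 1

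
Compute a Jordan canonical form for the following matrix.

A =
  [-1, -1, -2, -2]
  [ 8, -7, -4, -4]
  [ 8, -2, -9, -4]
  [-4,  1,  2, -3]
J_2(-5) ⊕ J_1(-5) ⊕ J_1(-5)

The characteristic polynomial is
  det(x·I − A) = x^4 + 20*x^3 + 150*x^2 + 500*x + 625 = (x + 5)^4

Eigenvalues and multiplicities (the geometric multiplicity of λ is n − rank(A − λI), which equals the number of Jordan blocks for λ):
  λ = -5: algebraic multiplicity = 4, geometric multiplicity = 3

Determining the block sizes for each eigenvalue:
  λ = -5: 3 blocks summing to 4 forces exactly one block of size 2 and the rest size 1 → block sizes [2, 1, 1]

Assembling the blocks gives a Jordan form
J =
  [-5,  1,  0,  0]
  [ 0, -5,  0,  0]
  [ 0,  0, -5,  0]
  [ 0,  0,  0, -5]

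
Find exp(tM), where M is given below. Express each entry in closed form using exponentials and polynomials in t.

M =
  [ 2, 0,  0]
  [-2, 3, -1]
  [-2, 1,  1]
e^{tM} =
  [exp(2*t), 0, 0]
  [-2*t*exp(2*t), t*exp(2*t) + exp(2*t), -t*exp(2*t)]
  [-2*t*exp(2*t), t*exp(2*t), -t*exp(2*t) + exp(2*t)]

Strategy: write M = P · J · P⁻¹ where J is a Jordan canonical form, so e^{tM} = P · e^{tJ} · P⁻¹, and e^{tJ} can be computed block-by-block.

M has Jordan form
J =
  [2, 1, 0]
  [0, 2, 0]
  [0, 0, 2]
(up to reordering of blocks).

Per-block formulas:
  For a 1×1 block at λ = 2: exp(t · [2]) = [e^(2t)].
  For a 2×2 Jordan block J_2(2): exp(t · J_2(2)) = e^(2t)·(I + t·N), where N is the 2×2 nilpotent shift.

After assembling e^{tJ} and conjugating by P, we get:

e^{tM} =
  [exp(2*t), 0, 0]
  [-2*t*exp(2*t), t*exp(2*t) + exp(2*t), -t*exp(2*t)]
  [-2*t*exp(2*t), t*exp(2*t), -t*exp(2*t) + exp(2*t)]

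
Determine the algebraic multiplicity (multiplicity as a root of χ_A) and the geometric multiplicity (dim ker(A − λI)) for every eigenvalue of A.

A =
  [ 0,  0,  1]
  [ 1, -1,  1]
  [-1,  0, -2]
λ = -1: alg = 3, geom = 2

Step 1 — factor the characteristic polynomial to read off the algebraic multiplicities:
  χ_A(x) = (x + 1)^3

Step 2 — compute geometric multiplicities via the rank-nullity identity g(λ) = n − rank(A − λI):
  rank(A − (-1)·I) = 1, so dim ker(A − (-1)·I) = n − 1 = 2

Summary:
  λ = -1: algebraic multiplicity = 3, geometric multiplicity = 2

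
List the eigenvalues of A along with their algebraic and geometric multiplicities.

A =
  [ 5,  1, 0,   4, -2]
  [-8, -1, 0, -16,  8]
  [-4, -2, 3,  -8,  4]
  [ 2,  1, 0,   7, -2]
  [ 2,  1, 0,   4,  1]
λ = 3: alg = 5, geom = 4

Step 1 — factor the characteristic polynomial to read off the algebraic multiplicities:
  χ_A(x) = (x - 3)^5

Step 2 — compute geometric multiplicities via the rank-nullity identity g(λ) = n − rank(A − λI):
  rank(A − (3)·I) = 1, so dim ker(A − (3)·I) = n − 1 = 4

Summary:
  λ = 3: algebraic multiplicity = 5, geometric multiplicity = 4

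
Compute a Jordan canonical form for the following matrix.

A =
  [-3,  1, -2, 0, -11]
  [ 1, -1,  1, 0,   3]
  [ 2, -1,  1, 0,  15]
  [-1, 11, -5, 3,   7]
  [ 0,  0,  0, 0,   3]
J_3(-1) ⊕ J_2(3)

The characteristic polynomial is
  det(x·I − A) = x^5 - 3*x^4 - 6*x^3 + 10*x^2 + 21*x + 9 = (x - 3)^2*(x + 1)^3

Eigenvalues and multiplicities (the geometric multiplicity of λ is n − rank(A − λI), which equals the number of Jordan blocks for λ):
  λ = -1: algebraic multiplicity = 3, geometric multiplicity = 1
  λ = 3: algebraic multiplicity = 2, geometric multiplicity = 1

Determining the block sizes for each eigenvalue:
  λ = -1: one block (gm = 1), so the single block has size am = 3 → block sizes [3]
  λ = 3: one block (gm = 1), so the single block has size am = 2 → block sizes [2]

Assembling the blocks gives a Jordan form
J =
  [-1,  1,  0, 0, 0]
  [ 0, -1,  1, 0, 0]
  [ 0,  0, -1, 0, 0]
  [ 0,  0,  0, 3, 1]
  [ 0,  0,  0, 0, 3]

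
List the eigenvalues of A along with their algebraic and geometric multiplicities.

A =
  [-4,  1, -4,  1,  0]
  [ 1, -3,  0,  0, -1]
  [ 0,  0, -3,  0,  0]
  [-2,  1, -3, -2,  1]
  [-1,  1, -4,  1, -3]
λ = -3: alg = 5, geom = 2

Step 1 — factor the characteristic polynomial to read off the algebraic multiplicities:
  χ_A(x) = (x + 3)^5

Step 2 — compute geometric multiplicities via the rank-nullity identity g(λ) = n − rank(A − λI):
  rank(A − (-3)·I) = 3, so dim ker(A − (-3)·I) = n − 3 = 2

Summary:
  λ = -3: algebraic multiplicity = 5, geometric multiplicity = 2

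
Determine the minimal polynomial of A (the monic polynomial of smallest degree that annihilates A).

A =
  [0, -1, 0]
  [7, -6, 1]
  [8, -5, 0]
x^3 + 6*x^2 + 12*x + 8

The characteristic polynomial is χ_A(x) = (x + 2)^3, so the eigenvalues are known. The minimal polynomial is
  m_A(x) = Π_λ (x − λ)^{k_λ}
where k_λ is the size of the *largest* Jordan block for λ (equivalently, the smallest k with (A − λI)^k v = 0 for every generalised eigenvector v of λ).

  λ = -2: largest Jordan block has size 3, contributing (x + 2)^3

So m_A(x) = (x + 2)^3 = x^3 + 6*x^2 + 12*x + 8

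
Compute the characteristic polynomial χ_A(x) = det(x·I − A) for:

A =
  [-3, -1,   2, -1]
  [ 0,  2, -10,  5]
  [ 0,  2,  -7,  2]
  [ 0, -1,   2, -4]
x^4 + 12*x^3 + 54*x^2 + 108*x + 81

Expanding det(x·I − A) (e.g. by cofactor expansion or by noting that A is similar to its Jordan form J, which has the same characteristic polynomial as A) gives
  χ_A(x) = x^4 + 12*x^3 + 54*x^2 + 108*x + 81
which factors as (x + 3)^4. The eigenvalues (with algebraic multiplicities) are λ = -3 with multiplicity 4.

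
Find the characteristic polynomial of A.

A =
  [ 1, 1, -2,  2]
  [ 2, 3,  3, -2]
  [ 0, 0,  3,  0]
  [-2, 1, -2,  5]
x^4 - 12*x^3 + 54*x^2 - 108*x + 81

Expanding det(x·I − A) (e.g. by cofactor expansion or by noting that A is similar to its Jordan form J, which has the same characteristic polynomial as A) gives
  χ_A(x) = x^4 - 12*x^3 + 54*x^2 - 108*x + 81
which factors as (x - 3)^4. The eigenvalues (with algebraic multiplicities) are λ = 3 with multiplicity 4.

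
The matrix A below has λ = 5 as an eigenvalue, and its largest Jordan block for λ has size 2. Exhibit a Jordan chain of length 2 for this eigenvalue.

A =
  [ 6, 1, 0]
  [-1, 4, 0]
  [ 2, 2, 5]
A Jordan chain for λ = 5 of length 2:
v_1 = (1, -1, 2)ᵀ
v_2 = (1, 0, 0)ᵀ

Let N = A − (5)·I. We want v_2 with N^2 v_2 = 0 but N^1 v_2 ≠ 0; then v_{j-1} := N · v_j for j = 2, …, 2.

Pick v_2 = (1, 0, 0)ᵀ.
Then v_1 = N · v_2 = (1, -1, 2)ᵀ.

Sanity check: (A − (5)·I) v_1 = (0, 0, 0)ᵀ = 0. ✓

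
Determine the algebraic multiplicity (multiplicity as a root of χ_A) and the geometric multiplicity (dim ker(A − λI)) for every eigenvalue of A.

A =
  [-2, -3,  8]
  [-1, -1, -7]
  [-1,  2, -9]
λ = -4: alg = 3, geom = 1

Step 1 — factor the characteristic polynomial to read off the algebraic multiplicities:
  χ_A(x) = (x + 4)^3

Step 2 — compute geometric multiplicities via the rank-nullity identity g(λ) = n − rank(A − λI):
  rank(A − (-4)·I) = 2, so dim ker(A − (-4)·I) = n − 2 = 1

Summary:
  λ = -4: algebraic multiplicity = 3, geometric multiplicity = 1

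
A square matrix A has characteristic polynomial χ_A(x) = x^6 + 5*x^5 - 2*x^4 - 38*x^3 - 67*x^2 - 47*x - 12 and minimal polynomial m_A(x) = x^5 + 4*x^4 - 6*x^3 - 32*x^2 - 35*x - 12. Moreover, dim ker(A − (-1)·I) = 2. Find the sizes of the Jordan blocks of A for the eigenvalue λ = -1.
Block sizes for λ = -1: [3, 1]

Step 1 — from the characteristic polynomial, algebraic multiplicity of λ = -1 is 4. From dim ker(A − (-1)·I) = 2, there are exactly 2 Jordan blocks for λ = -1.
Step 2 — from the minimal polynomial, the factor (x + 1)^3 tells us the largest block for λ = -1 has size 3.
Step 3 — with total size 4, 2 blocks, and largest block 3, the block sizes (in nonincreasing order) are [3, 1].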